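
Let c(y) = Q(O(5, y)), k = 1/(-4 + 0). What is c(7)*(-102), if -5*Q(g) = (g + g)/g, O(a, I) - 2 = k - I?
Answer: 204/5 ≈ 40.800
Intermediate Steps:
k = -¼ (k = 1/(-4) = -¼ ≈ -0.25000)
O(a, I) = 7/4 - I (O(a, I) = 2 + (-¼ - I) = 7/4 - I)
Q(g) = -⅖ (Q(g) = -(g + g)/(5*g) = -2*g/(5*g) = -⅕*2 = -⅖)
c(y) = -⅖
c(7)*(-102) = -⅖*(-102) = 204/5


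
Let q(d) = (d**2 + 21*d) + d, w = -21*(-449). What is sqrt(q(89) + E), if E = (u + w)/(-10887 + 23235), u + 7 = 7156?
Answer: sqrt(94890810)/98 ≈ 99.400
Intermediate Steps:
u = 7149 (u = -7 + 7156 = 7149)
w = 9429
q(d) = d**2 + 22*d
E = 921/686 (E = (7149 + 9429)/(-10887 + 23235) = 16578/12348 = 16578*(1/12348) = 921/686 ≈ 1.3426)
sqrt(q(89) + E) = sqrt(89*(22 + 89) + 921/686) = sqrt(89*111 + 921/686) = sqrt(9879 + 921/686) = sqrt(6777915/686) = sqrt(94890810)/98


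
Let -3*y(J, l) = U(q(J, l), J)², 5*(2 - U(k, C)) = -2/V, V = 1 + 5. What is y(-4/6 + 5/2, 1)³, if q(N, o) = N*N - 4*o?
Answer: -887503681/307546875 ≈ -2.8857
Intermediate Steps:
q(N, o) = N² - 4*o
V = 6
U(k, C) = 31/15 (U(k, C) = 2 - (-2)/(5*6) = 2 - ⅕*(-⅓) = 2 + 1/15 = 31/15)
y(J, l) = -961/675 (y(J, l) = -(31/15)²/3 = -⅓*961/225 = -961/675)
y(-4/6 + 5/2, 1)³ = (-961/675)³ = -887503681/307546875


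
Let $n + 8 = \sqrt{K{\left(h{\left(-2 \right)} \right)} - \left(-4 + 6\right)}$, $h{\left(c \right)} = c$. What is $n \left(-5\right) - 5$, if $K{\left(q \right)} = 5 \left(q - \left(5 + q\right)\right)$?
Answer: $35 - 15 i \sqrt{3} \approx 35.0 - 25.981 i$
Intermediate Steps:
$K{\left(q \right)} = -25$ ($K{\left(q \right)} = 5 \left(-5\right) = -25$)
$n = -8 + 3 i \sqrt{3}$ ($n = -8 + \sqrt{-25 - \left(-4 + 6\right)} = -8 + \sqrt{-25 - 2} = -8 + \sqrt{-27} = -8 + 3 i \sqrt{3} \approx -8.0 + 5.1962 i$)
$n \left(-5\right) - 5 = \left(-8 + 3 i \sqrt{3}\right) \left(-5\right) - 5 = \left(40 - 15 i \sqrt{3}\right) - 5 = 35 - 15 i \sqrt{3}$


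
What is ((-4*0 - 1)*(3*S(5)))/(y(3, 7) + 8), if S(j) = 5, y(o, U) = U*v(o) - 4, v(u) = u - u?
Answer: -15/4 ≈ -3.7500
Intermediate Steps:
v(u) = 0
y(o, U) = -4 (y(o, U) = U*0 - 4 = 0 - 4 = -4)
((-4*0 - 1)*(3*S(5)))/(y(3, 7) + 8) = ((-4*0 - 1)*(3*5))/(-4 + 8) = ((0 - 1)*15)/4 = (-1*15)/4 = (¼)*(-15) = -15/4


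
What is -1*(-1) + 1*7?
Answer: 8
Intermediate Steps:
-1*(-1) + 1*7 = 1 + 7 = 8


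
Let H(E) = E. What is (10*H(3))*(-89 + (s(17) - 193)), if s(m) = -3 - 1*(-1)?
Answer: -8520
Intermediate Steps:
s(m) = -2 (s(m) = -3 + 1 = -2)
(10*H(3))*(-89 + (s(17) - 193)) = (10*3)*(-89 + (-2 - 193)) = 30*(-89 - 195) = 30*(-284) = -8520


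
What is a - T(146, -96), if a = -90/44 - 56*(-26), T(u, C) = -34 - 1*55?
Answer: 33945/22 ≈ 1543.0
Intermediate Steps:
T(u, C) = -89 (T(u, C) = -34 - 55 = -89)
a = 31987/22 (a = -90*1/44 + 1456 = -45/22 + 1456 = 31987/22 ≈ 1454.0)
a - T(146, -96) = 31987/22 - 1*(-89) = 31987/22 + 89 = 33945/22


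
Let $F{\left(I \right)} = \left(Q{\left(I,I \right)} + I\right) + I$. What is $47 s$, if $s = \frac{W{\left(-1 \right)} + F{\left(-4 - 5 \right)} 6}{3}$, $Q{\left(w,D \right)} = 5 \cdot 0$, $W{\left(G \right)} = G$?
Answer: $- \frac{5123}{3} \approx -1707.7$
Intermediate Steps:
$Q{\left(w,D \right)} = 0$
$F{\left(I \right)} = 2 I$ ($F{\left(I \right)} = \left(0 + I\right) + I = I + I = 2 I$)
$s = - \frac{109}{3}$ ($s = \frac{-1 + 2 \left(-4 - 5\right) 6}{3} = \left(-1 + 2 \left(-9\right) 6\right) \frac{1}{3} = \left(-1 - 108\right) \frac{1}{3} = \left(-109\right) \frac{1}{3} = - \frac{109}{3} \approx -36.333$)
$47 s = 47 \left(- \frac{109}{3}\right) = - \frac{5123}{3}$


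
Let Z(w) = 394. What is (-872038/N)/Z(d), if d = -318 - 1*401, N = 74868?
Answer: -436019/14748996 ≈ -0.029563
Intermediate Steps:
d = -719 (d = -318 - 401 = -719)
(-872038/N)/Z(d) = -872038/74868/394 = -872038*1/74868*(1/394) = -436019/37434*1/394 = -436019/14748996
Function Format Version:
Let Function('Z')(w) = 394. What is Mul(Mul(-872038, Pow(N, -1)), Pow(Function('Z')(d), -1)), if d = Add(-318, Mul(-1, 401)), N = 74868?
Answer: Rational(-436019, 14748996) ≈ -0.029563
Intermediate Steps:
d = -719 (d = Add(-318, -401) = -719)
Mul(Mul(-872038, Pow(N, -1)), Pow(Function('Z')(d), -1)) = Mul(Mul(-872038, Pow(74868, -1)), Pow(394, -1)) = Mul(Mul(-872038, Rational(1, 74868)), Rational(1, 394)) = Mul(Rational(-436019, 37434), Rational(1, 394)) = Rational(-436019, 14748996)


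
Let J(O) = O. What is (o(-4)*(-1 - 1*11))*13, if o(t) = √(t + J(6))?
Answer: -156*√2 ≈ -220.62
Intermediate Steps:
o(t) = √(6 + t) (o(t) = √(t + 6) = √(6 + t))
(o(-4)*(-1 - 1*11))*13 = (√(6 - 4)*(-1 - 1*11))*13 = (√2*(-1 - 11))*13 = (√2*(-12))*13 = -12*√2*13 = -156*√2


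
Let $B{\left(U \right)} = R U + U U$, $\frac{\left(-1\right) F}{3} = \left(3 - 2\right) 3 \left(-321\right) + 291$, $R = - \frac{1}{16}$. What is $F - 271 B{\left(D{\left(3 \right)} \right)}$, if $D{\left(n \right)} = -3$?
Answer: $- \frac{7581}{16} \approx -473.81$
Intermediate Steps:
$R = - \frac{1}{16}$ ($R = \left(-1\right) \frac{1}{16} = - \frac{1}{16} \approx -0.0625$)
$F = 2016$ ($F = - 3 \left(\left(3 - 2\right) 3 \left(-321\right) + 291\right) = - 3 \left(1 \cdot 3 \left(-321\right) + 291\right) = - 3 \left(3 \left(-321\right) + 291\right) = - 3 \left(-963 + 291\right) = \left(-3\right) \left(-672\right) = 2016$)
$B{\left(U \right)} = U^{2} - \frac{U}{16}$ ($B{\left(U \right)} = - \frac{U}{16} + U U = - \frac{U}{16} + U^{2} = U^{2} - \frac{U}{16}$)
$F - 271 B{\left(D{\left(3 \right)} \right)} = 2016 - 271 \left(- 3 \left(- \frac{1}{16} - 3\right)\right) = 2016 - 271 \left(\left(-3\right) \left(- \frac{49}{16}\right)\right) = 2016 - 271 \cdot \frac{147}{16} = 2016 - \frac{39837}{16} = - \frac{7581}{16}$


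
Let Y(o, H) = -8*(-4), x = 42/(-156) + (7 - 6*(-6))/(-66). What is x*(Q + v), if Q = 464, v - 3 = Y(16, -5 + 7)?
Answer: -197105/429 ≈ -459.45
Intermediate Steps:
x = -395/429 (x = 42*(-1/156) + (7 + 36)*(-1/66) = -7/26 + 43*(-1/66) = -7/26 - 43/66 = -395/429 ≈ -0.92075)
Y(o, H) = 32
v = 35 (v = 3 + 32 = 35)
x*(Q + v) = -395*(464 + 35)/429 = -395/429*499 = -197105/429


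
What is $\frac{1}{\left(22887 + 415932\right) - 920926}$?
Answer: $- \frac{1}{482107} \approx -2.0742 \cdot 10^{-6}$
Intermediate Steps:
$\frac{1}{\left(22887 + 415932\right) - 920926} = \frac{1}{438819 - 920926} = \frac{1}{-482107} = - \frac{1}{482107}$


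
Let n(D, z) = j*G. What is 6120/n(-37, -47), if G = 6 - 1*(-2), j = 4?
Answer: 765/4 ≈ 191.25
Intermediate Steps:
G = 8 (G = 6 + 2 = 8)
n(D, z) = 32 (n(D, z) = 4*8 = 32)
6120/n(-37, -47) = 6120/32 = 6120*(1/32) = 765/4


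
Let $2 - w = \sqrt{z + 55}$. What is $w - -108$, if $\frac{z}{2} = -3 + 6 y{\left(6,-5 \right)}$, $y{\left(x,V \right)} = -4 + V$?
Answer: $110 - i \sqrt{59} \approx 110.0 - 7.6811 i$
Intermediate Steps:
$z = -114$ ($z = 2 \left(-3 + 6 \left(-4 - 5\right)\right) = 2 \left(-3 + 6 \left(-9\right)\right) = 2 \left(-3 - 54\right) = 2 \left(-57\right) = -114$)
$w = 2 - i \sqrt{59}$ ($w = 2 - \sqrt{-114 + 55} = 2 - \sqrt{-59} = 2 - i \sqrt{59} \approx 2.0 - 7.6811 i$)
$w - -108 = \left(2 - i \sqrt{59}\right) - -108 = \left(2 - i \sqrt{59}\right) + 108 = 110 - i \sqrt{59}$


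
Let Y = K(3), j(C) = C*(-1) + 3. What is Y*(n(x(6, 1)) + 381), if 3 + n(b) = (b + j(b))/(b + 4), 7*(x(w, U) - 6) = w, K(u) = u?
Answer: 86247/76 ≈ 1134.8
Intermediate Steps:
x(w, U) = 6 + w/7
j(C) = 3 - C (j(C) = -C + 3 = 3 - C)
Y = 3
n(b) = -3 + 3/(4 + b) (n(b) = -3 + (b + (3 - b))/(b + 4) = -3 + 3/(4 + b))
Y*(n(x(6, 1)) + 381) = 3*(3*(-3 - (6 + (1/7)*6))/(4 + (6 + (1/7)*6)) + 381) = 3*(3*(-3 - (6 + 6/7))/(4 + (6 + 6/7)) + 381) = 3*(3*(-3 - 1*48/7)/(4 + 48/7) + 381) = 3*(3*(-3 - 48/7)/(76/7) + 381) = 3*(3*(7/76)*(-69/7) + 381) = 3*(-207/76 + 381) = 3*(28749/76) = 86247/76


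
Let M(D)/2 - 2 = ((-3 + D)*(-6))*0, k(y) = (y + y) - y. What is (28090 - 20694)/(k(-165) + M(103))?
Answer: -7396/161 ≈ -45.938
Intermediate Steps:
k(y) = y (k(y) = 2*y - y = y)
M(D) = 4 (M(D) = 4 + 2*(((-3 + D)*(-6))*0) = 4 + 2*((18 - 6*D)*0) = 4 + 2*0 = 4 + 0 = 4)
(28090 - 20694)/(k(-165) + M(103)) = (28090 - 20694)/(-165 + 4) = 7396/(-161) = 7396*(-1/161) = -7396/161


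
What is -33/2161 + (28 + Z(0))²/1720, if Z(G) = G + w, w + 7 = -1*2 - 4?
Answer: 85893/743384 ≈ 0.11554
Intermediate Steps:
w = -13 (w = -7 + (-1*2 - 4) = -7 + (-2 - 4) = -7 - 6 = -13)
Z(G) = -13 + G (Z(G) = G - 13 = -13 + G)
-33/2161 + (28 + Z(0))²/1720 = -33/2161 + (28 + (-13 + 0))²/1720 = -33*1/2161 + (28 - 13)²*(1/1720) = -33/2161 + 15²*(1/1720) = -33/2161 + 225*(1/1720) = -33/2161 + 45/344 = 85893/743384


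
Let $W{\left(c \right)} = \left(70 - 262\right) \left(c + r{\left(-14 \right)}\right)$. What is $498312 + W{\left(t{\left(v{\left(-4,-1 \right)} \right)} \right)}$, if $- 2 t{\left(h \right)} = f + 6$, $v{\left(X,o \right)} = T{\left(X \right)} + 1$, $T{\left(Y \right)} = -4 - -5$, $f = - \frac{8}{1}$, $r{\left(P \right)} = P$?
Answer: $500808$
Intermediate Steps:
$f = -8$ ($f = \left(-8\right) 1 = -8$)
$T{\left(Y \right)} = 1$ ($T{\left(Y \right)} = -4 + 5 = 1$)
$v{\left(X,o \right)} = 2$ ($v{\left(X,o \right)} = 1 + 1 = 2$)
$t{\left(h \right)} = 1$ ($t{\left(h \right)} = - \frac{-8 + 6}{2} = \left(- \frac{1}{2}\right) \left(-2\right) = 1$)
$W{\left(c \right)} = 2688 - 192 c$ ($W{\left(c \right)} = \left(70 - 262\right) \left(c - 14\right) = - 192 \left(-14 + c\right) = 2688 - 192 c$)
$498312 + W{\left(t{\left(v{\left(-4,-1 \right)} \right)} \right)} = 498312 + \left(2688 - 192\right) = 498312 + 2496 = 500808$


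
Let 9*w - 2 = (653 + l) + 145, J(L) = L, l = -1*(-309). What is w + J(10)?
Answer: 1199/9 ≈ 133.22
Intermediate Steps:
l = 309
w = 1109/9 (w = 2/9 + ((653 + 309) + 145)/9 = 2/9 + (962 + 145)/9 = 2/9 + (⅑)*1107 = 2/9 + 123 = 1109/9 ≈ 123.22)
w + J(10) = 1109/9 + 10 = 1199/9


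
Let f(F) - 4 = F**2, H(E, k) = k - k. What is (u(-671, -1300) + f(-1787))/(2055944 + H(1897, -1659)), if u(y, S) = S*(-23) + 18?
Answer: 3223291/2055944 ≈ 1.5678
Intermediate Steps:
H(E, k) = 0
u(y, S) = 18 - 23*S (u(y, S) = -23*S + 18 = 18 - 23*S)
f(F) = 4 + F**2
(u(-671, -1300) + f(-1787))/(2055944 + H(1897, -1659)) = ((18 - 23*(-1300)) + (4 + (-1787)**2))/(2055944 + 0) = ((18 + 29900) + (4 + 3193369))/2055944 = (29918 + 3193373)*(1/2055944) = 3223291*(1/2055944) = 3223291/2055944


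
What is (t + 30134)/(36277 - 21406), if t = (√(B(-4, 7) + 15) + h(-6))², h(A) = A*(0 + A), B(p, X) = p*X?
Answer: 31417/14871 + 24*I*√13/4957 ≈ 2.1126 + 0.017457*I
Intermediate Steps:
B(p, X) = X*p
h(A) = A² (h(A) = A*A = A²)
t = (36 + I*√13)² (t = (√(7*(-4) + 15) + (-6)²)² = (√(-28 + 15) + 36)² = (√(-13) + 36)² = (I*√13 + 36)² = (36 + I*√13)² ≈ 1283.0 + 259.6*I)
(t + 30134)/(36277 - 21406) = ((36 + I*√13)² + 30134)/(36277 - 21406) = (30134 + (36 + I*√13)²)/14871 = (30134 + (36 + I*√13)²)*(1/14871) = 30134/14871 + (36 + I*√13)²/14871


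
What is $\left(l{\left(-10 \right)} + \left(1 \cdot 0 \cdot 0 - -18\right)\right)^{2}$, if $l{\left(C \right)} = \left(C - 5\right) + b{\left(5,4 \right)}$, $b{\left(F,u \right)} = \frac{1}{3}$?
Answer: $\frac{100}{9} \approx 11.111$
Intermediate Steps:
$b{\left(F,u \right)} = \frac{1}{3}$
$l{\left(C \right)} = - \frac{14}{3} + C$ ($l{\left(C \right)} = \left(C - 5\right) + \frac{1}{3} = \left(-5 + C\right) + \frac{1}{3} = - \frac{14}{3} + C$)
$\left(l{\left(-10 \right)} + \left(1 \cdot 0 \cdot 0 - -18\right)\right)^{2} = \left(\left(- \frac{14}{3} - 10\right) + \left(1 \cdot 0 \cdot 0 - -18\right)\right)^{2} = \left(- \frac{44}{3} + \left(0 \cdot 0 + 18\right)\right)^{2} = \left(- \frac{44}{3} + \left(0 + 18\right)\right)^{2} = \left(- \frac{44}{3} + 18\right)^{2} = \left(\frac{10}{3}\right)^{2} = \frac{100}{9}$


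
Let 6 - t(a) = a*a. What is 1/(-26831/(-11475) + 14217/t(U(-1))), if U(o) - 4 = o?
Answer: -11475/54353194 ≈ -0.00021112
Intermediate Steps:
U(o) = 4 + o
t(a) = 6 - a**2 (t(a) = 6 - a*a = 6 - a**2)
1/(-26831/(-11475) + 14217/t(U(-1))) = 1/(-26831/(-11475) + 14217/(6 - (4 - 1)**2)) = 1/(-26831*(-1/11475) + 14217/(6 - 1*3**2)) = 1/(26831/11475 + 14217/(6 - 1*9)) = 1/(26831/11475 + 14217/(6 - 9)) = 1/(26831/11475 + 14217/(-3)) = 1/(26831/11475 + 14217*(-1/3)) = 1/(26831/11475 - 4739) = 1/(-54353194/11475) = -11475/54353194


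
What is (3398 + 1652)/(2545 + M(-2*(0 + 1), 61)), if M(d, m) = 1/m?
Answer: 154025/77623 ≈ 1.9843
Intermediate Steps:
(3398 + 1652)/(2545 + M(-2*(0 + 1), 61)) = (3398 + 1652)/(2545 + 1/61) = 5050/(2545 + 1/61) = 5050/(155246/61) = 5050*(61/155246) = 154025/77623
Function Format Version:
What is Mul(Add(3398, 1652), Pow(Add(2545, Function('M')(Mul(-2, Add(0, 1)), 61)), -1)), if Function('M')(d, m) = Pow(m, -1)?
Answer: Rational(154025, 77623) ≈ 1.9843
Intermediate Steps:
Mul(Add(3398, 1652), Pow(Add(2545, Function('M')(Mul(-2, Add(0, 1)), 61)), -1)) = Mul(Add(3398, 1652), Pow(Add(2545, Pow(61, -1)), -1)) = Mul(5050, Pow(Add(2545, Rational(1, 61)), -1)) = Mul(5050, Pow(Rational(155246, 61), -1)) = Mul(5050, Rational(61, 155246)) = Rational(154025, 77623)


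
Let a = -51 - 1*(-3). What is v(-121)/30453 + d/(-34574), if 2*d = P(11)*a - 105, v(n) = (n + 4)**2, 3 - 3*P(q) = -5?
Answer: 317887507/701921348 ≈ 0.45288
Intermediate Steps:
P(q) = 8/3 (P(q) = 1 - 1/3*(-5) = 1 + 5/3 = 8/3)
a = -48 (a = -51 + 3 = -48)
v(n) = (4 + n)**2
d = -233/2 (d = ((8/3)*(-48) - 105)/2 = (-128 - 105)/2 = (1/2)*(-233) = -233/2 ≈ -116.50)
v(-121)/30453 + d/(-34574) = (4 - 121)**2/30453 - 233/2/(-34574) = (-117)**2*(1/30453) - 233/2*(-1/34574) = 13689*(1/30453) + 233/69148 = 4563/10151 + 233/69148 = 317887507/701921348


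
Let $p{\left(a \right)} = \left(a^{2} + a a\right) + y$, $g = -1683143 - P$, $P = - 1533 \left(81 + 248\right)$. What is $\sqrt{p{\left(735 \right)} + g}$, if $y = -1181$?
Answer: $i \sqrt{99517} \approx 315.46 i$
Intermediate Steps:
$P = -504357$ ($P = \left(-1533\right) 329 = -504357$)
$g = -1178786$ ($g = -1683143 - -504357 = -1683143 + 504357 = -1178786$)
$p{\left(a \right)} = -1181 + 2 a^{2}$ ($p{\left(a \right)} = \left(a^{2} + a a\right) - 1181 = \left(a^{2} + a^{2}\right) - 1181 = 2 a^{2} - 1181 = -1181 + 2 a^{2}$)
$\sqrt{p{\left(735 \right)} + g} = \sqrt{\left(-1181 + 2 \cdot 735^{2}\right) - 1178786} = \sqrt{\left(-1181 + 2 \cdot 540225\right) - 1178786} = \sqrt{\left(-1181 + 1080450\right) - 1178786} = \sqrt{1079269 - 1178786} = \sqrt{-99517} = i \sqrt{99517}$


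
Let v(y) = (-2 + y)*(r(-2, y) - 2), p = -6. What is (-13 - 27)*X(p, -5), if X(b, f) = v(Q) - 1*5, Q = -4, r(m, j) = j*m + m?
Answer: 1160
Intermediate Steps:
r(m, j) = m + j*m
v(y) = (-4 - 2*y)*(-2 + y) (v(y) = (-2 + y)*(-2*(1 + y) - 2) = (-2 + y)*((-2 - 2*y) - 2) = (-2 + y)*(-4 - 2*y) = (-4 - 2*y)*(-2 + y))
X(b, f) = -29 (X(b, f) = (8 - 2*(-4)²) - 1*5 = (8 - 2*16) - 5 = (8 - 32) - 5 = -24 - 5 = -29)
(-13 - 27)*X(p, -5) = (-13 - 27)*(-29) = -40*(-29) = 1160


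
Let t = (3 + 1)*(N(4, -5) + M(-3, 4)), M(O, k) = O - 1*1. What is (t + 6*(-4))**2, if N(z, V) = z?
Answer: 576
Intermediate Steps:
M(O, k) = -1 + O (M(O, k) = O - 1 = -1 + O)
t = 0 (t = (3 + 1)*(4 + (-1 - 3)) = 4*(4 - 4) = 4*0 = 0)
(t + 6*(-4))**2 = (0 + 6*(-4))**2 = (0 - 24)**2 = (-24)**2 = 576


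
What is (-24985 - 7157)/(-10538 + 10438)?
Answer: 16071/50 ≈ 321.42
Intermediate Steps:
(-24985 - 7157)/(-10538 + 10438) = -32142/(-100) = -32142*(-1/100) = 16071/50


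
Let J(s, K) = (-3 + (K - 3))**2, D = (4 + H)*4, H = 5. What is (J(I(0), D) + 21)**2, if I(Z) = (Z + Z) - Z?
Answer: 848241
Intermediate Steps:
D = 36 (D = (4 + 5)*4 = 9*4 = 36)
I(Z) = Z (I(Z) = 2*Z - Z = Z)
J(s, K) = (-6 + K)**2 (J(s, K) = (-3 + (-3 + K))**2 = (-6 + K)**2)
(J(I(0), D) + 21)**2 = ((-6 + 36)**2 + 21)**2 = (30**2 + 21)**2 = (900 + 21)**2 = 921**2 = 848241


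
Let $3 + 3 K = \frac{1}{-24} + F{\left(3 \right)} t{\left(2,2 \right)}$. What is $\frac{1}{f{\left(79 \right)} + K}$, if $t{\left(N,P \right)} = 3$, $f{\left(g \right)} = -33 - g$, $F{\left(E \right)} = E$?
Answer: $- \frac{72}{7921} \approx -0.0090898$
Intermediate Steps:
$K = \frac{143}{72}$ ($K = -1 + \frac{\frac{1}{-24} + 3 \cdot 3}{3} = -1 + \frac{- \frac{1}{24} + 9}{3} = -1 + \frac{1}{3} \cdot \frac{215}{24} = -1 + \frac{215}{72} = \frac{143}{72} \approx 1.9861$)
$\frac{1}{f{\left(79 \right)} + K} = \frac{1}{\left(-33 - 79\right) + \frac{143}{72}} = \frac{1}{-112 + \frac{143}{72}} = \frac{1}{- \frac{7921}{72}} = - \frac{72}{7921}$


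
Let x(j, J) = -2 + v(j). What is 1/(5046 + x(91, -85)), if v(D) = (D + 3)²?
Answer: 1/13880 ≈ 7.2046e-5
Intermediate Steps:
v(D) = (3 + D)²
x(j, J) = -2 + (3 + j)²
1/(5046 + x(91, -85)) = 1/(5046 + (-2 + (3 + 91)²)) = 1/(5046 + (-2 + 94²)) = 1/(5046 + (-2 + 8836)) = 1/(5046 + 8834) = 1/13880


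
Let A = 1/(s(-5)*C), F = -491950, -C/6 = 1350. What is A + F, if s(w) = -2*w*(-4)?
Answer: -159391799999/324000 ≈ -4.9195e+5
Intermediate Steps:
C = -8100 (C = -6*1350 = -8100)
s(w) = 8*w
A = 1/324000 (A = 1/((8*(-5))*(-8100)) = 1/(-40*(-8100)) = 1/324000 ≈ 3.0864e-6)
A + F = 1/324000 - 491950 = -159391799999/324000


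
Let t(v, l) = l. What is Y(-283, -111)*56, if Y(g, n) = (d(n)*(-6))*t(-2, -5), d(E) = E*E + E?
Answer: 20512800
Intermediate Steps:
d(E) = E + E² (d(E) = E² + E = E + E²)
Y(g, n) = 30*n*(1 + n) (Y(g, n) = ((n*(1 + n))*(-6))*(-5) = -6*n*(1 + n)*(-5) = 30*n*(1 + n))
Y(-283, -111)*56 = (30*(-111)*(1 - 111))*56 = (30*(-111)*(-110))*56 = 366300*56 = 20512800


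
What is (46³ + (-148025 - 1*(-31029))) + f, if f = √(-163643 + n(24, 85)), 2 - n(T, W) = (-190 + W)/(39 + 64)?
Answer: -19660 + I*√1736056554/103 ≈ -19660.0 + 404.52*I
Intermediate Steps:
n(T, W) = 396/103 - W/103 (n(T, W) = 2 - (-190 + W)/(39 + 64) = 2 - (-190 + W)/103 = 2 - (-190/103 + W/103) = 2 + (190/103 - W/103) = 396/103 - W/103)
f = I*√1736056554/103 (f = √(-163643 + (396/103 - 1/103*85)) = √(-163643 + (396/103 - 85/103)) = √(-163643 + 311/103) = √(-16854918/103) = I*√1736056554/103 ≈ 404.52*I)
(46³ + (-148025 - 1*(-31029))) + f = (46³ + (-148025 - 1*(-31029))) + I*√1736056554/103 = (97336 + (-148025 + 31029)) + I*√1736056554/103 = (97336 - 116996) + I*√1736056554/103 = -19660 + I*√1736056554/103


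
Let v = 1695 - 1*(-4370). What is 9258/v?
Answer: 9258/6065 ≈ 1.5265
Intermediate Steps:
v = 6065 (v = 1695 + 4370 = 6065)
9258/v = 9258/6065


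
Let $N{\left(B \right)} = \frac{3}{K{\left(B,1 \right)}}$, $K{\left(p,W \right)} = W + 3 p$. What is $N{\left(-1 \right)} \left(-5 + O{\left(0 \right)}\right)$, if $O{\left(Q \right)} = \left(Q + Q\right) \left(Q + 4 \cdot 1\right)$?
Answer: $\frac{15}{2} \approx 7.5$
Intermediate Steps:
$O{\left(Q \right)} = 2 Q \left(4 + Q\right)$ ($O{\left(Q \right)} = 2 Q \left(Q + 4\right) = 2 Q \left(4 + Q\right)$)
$N{\left(B \right)} = \frac{3}{1 + 3 B}$
$N{\left(-1 \right)} \left(-5 + O{\left(0 \right)}\right) = \frac{3}{1 + 3 \left(-1\right)} \left(-5 + 2 \cdot 0 \left(4 + 0\right)\right) = \frac{3}{1 - 3} \left(-5 + 2 \cdot 0 \cdot 4\right) = \frac{3}{-2} \left(-5 + 0\right) = 3 \left(- \frac{1}{2}\right) \left(-5\right) = \left(- \frac{3}{2}\right) \left(-5\right) = \frac{15}{2}$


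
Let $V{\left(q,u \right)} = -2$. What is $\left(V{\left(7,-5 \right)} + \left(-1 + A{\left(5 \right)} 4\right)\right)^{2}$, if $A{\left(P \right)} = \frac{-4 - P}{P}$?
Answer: $\frac{2601}{25} \approx 104.04$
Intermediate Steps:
$A{\left(P \right)} = \frac{-4 - P}{P}$
$\left(V{\left(7,-5 \right)} + \left(-1 + A{\left(5 \right)} 4\right)\right)^{2} = \left(-2 + \left(-1 + \frac{-4 - 5}{5} \cdot 4\right)\right)^{2} = \left(-2 + \left(-1 + \frac{1}{5} \left(-9\right) 4\right)\right)^{2} = \left(-2 - \frac{41}{5}\right)^{2} = \left(- \frac{51}{5}\right)^{2} = \frac{2601}{25}$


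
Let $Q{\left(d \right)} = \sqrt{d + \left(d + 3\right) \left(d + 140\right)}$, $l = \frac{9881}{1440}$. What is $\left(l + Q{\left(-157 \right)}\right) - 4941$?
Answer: $- \frac{7105159}{1440} + \sqrt{2461} \approx -4884.5$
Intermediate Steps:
$l = \frac{9881}{1440}$ ($l = 9881 \cdot \frac{1}{1440} = \frac{9881}{1440} \approx 6.8618$)
$Q{\left(d \right)} = \sqrt{d + \left(3 + d\right) \left(140 + d\right)}$
$\left(l + Q{\left(-157 \right)}\right) - 4941 = \left(\frac{9881}{1440} + \sqrt{420 + \left(-157\right)^{2} + 144 \left(-157\right)}\right) - 4941 = \left(\frac{9881}{1440} + \sqrt{420 + 24649 - 22608}\right) - 4941 = \left(\frac{9881}{1440} + \sqrt{2461}\right) - 4941 = - \frac{7105159}{1440} + \sqrt{2461}$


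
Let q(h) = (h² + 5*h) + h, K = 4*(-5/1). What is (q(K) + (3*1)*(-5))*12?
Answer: 3180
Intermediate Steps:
K = -20 (K = 4*(-5*1) = 4*(-5) = -20)
q(h) = h² + 6*h
(q(K) + (3*1)*(-5))*12 = (-20*(6 - 20) + (3*1)*(-5))*12 = (-20*(-14) + 3*(-5))*12 = (280 - 15)*12 = 265*12 = 3180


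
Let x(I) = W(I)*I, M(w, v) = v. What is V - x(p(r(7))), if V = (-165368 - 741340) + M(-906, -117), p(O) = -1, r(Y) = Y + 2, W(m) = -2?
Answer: -906827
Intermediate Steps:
r(Y) = 2 + Y
V = -906825 (V = (-165368 - 741340) - 117 = -906708 - 117 = -906825)
x(I) = -2*I
V - x(p(r(7))) = -906825 - (-2)*(-1) = -906825 - 1*2 = -906825 - 2 = -906827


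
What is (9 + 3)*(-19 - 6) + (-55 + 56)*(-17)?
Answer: -317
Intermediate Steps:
(9 + 3)*(-19 - 6) + (-55 + 56)*(-17) = 12*(-25) + 1*(-17) = -300 - 17 = -317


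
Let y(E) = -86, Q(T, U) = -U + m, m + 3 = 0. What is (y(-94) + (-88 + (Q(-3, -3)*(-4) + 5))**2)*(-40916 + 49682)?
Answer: 59635098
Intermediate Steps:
m = -3 (m = -3 + 0 = -3)
Q(T, U) = -3 - U (Q(T, U) = -U - 3 = -3 - U)
(y(-94) + (-88 + (Q(-3, -3)*(-4) + 5))**2)*(-40916 + 49682) = (-86 + (-88 + ((-3 - 1*(-3))*(-4) + 5))**2)*(-40916 + 49682) = (-86 + (-88 + ((-3 + 3)*(-4) + 5))**2)*8766 = (-86 + (-88 + (0*(-4) + 5))**2)*8766 = (-86 + (-88 + (0 + 5))**2)*8766 = (-86 + (-88 + 5)**2)*8766 = (-86 + (-83)**2)*8766 = (-86 + 6889)*8766 = 6803*8766 = 59635098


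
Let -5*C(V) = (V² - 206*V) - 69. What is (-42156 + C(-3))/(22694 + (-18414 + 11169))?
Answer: -211338/77245 ≈ -2.7359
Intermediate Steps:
C(V) = 69/5 - V²/5 + 206*V/5 (C(V) = -((V² - 206*V) - 69)/5 = -(-69 + V² - 206*V)/5 = 69/5 - V²/5 + 206*V/5)
(-42156 + C(-3))/(22694 + (-18414 + 11169)) = (-42156 + (69/5 - ⅕*(-3)² + (206/5)*(-3)))/(22694 + (-18414 + 11169)) = (-42156 + (69/5 - ⅕*9 - 618/5))/(22694 - 7245) = (-42156 + (69/5 - 9/5 - 618/5))/15449 = (-42156 - 558/5)*(1/15449) = -211338/5*1/15449 = -211338/77245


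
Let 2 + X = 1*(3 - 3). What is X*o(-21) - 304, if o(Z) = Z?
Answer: -262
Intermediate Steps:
X = -2 (X = -2 + 1*(3 - 3) = -2 + 1*0 = -2 + 0 = -2)
X*o(-21) - 304 = -2*(-21) - 304 = 42 - 304 = -262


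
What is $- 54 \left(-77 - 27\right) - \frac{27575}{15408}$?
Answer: $\frac{86503753}{15408} \approx 5614.2$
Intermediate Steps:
$- 54 \left(-77 - 27\right) - \frac{27575}{15408} = \left(-54\right) \left(-104\right) - \frac{27575}{15408} = 5616 - \frac{27575}{15408} = \frac{86503753}{15408}$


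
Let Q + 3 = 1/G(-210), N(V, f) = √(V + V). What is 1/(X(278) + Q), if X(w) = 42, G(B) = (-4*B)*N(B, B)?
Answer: 11557728000/450751392001 + 1680*I*√105/450751392001 ≈ 0.025641 + 3.8192e-8*I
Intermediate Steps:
N(V, f) = √2*√V (N(V, f) = √(2*V) = √2*√V)
G(B) = -4*√2*B^(3/2) (G(B) = (-4*B)*(√2*√B) = -4*√2*B^(3/2))
Q = -3 - I*√105/176400 (Q = -3 + 1/(-4*√2*(-210)^(3/2)) = -3 + 1/(-4*√2*(-210*I*√210)) = -3 + 1/(1680*I*√105) = -3 - I*√105/176400 ≈ -3.0 - 5.8089e-5*I)
1/(X(278) + Q) = 1/(42 + (-3 - I*√105/176400)) = 1/(39 - I*√105/176400)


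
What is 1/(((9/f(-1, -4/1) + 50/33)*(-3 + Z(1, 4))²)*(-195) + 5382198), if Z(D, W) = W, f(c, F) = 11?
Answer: 1/5381743 ≈ 1.8581e-7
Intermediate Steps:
1/(((9/f(-1, -4/1) + 50/33)*(-3 + Z(1, 4))²)*(-195) + 5382198) = 1/(((9/11 + 50/33)*(-3 + 4)²)*(-195) + 5382198) = 1/(((9*(1/11) + 50*(1/33))*1²)*(-195) + 5382198) = 1/(((9/11 + 50/33)*1)*(-195) + 5382198) = 1/(((7/3)*1)*(-195) + 5382198) = 1/((7/3)*(-195) + 5382198) = 1/(-455 + 5382198) = 1/5381743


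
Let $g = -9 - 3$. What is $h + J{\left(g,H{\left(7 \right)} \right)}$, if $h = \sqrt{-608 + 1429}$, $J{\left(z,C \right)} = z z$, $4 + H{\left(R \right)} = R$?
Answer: $144 + \sqrt{821} \approx 172.65$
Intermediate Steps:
$H{\left(R \right)} = -4 + R$
$g = -12$
$J{\left(z,C \right)} = z^{2}$
$h = \sqrt{821} \approx 28.653$
$h + J{\left(g,H{\left(7 \right)} \right)} = \sqrt{821} + \left(-12\right)^{2} = \sqrt{821} + 144 = 144 + \sqrt{821}$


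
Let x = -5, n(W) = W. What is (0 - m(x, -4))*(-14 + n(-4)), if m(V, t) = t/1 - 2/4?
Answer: -81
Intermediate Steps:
m(V, t) = -½ + t (m(V, t) = t*1 - 2*¼ = t - ½ = -½ + t)
(0 - m(x, -4))*(-14 + n(-4)) = (0 - (-½ - 4))*(-14 - 4) = (0 - 1*(-9/2))*(-18) = (0 + 9/2)*(-18) = (9/2)*(-18) = -81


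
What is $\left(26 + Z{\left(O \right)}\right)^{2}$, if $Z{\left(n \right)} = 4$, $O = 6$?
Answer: $900$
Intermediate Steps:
$\left(26 + Z{\left(O \right)}\right)^{2} = \left(26 + 4\right)^{2} = 30^{2} = 900$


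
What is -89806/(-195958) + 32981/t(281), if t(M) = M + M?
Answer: 3256680885/55064198 ≈ 59.143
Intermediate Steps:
t(M) = 2*M
-89806/(-195958) + 32981/t(281) = -89806/(-195958) + 32981/((2*281)) = -89806*(-1/195958) + 32981/562 = 44903/97979 + 32981*(1/562) = 44903/97979 + 32981/562 = 3256680885/55064198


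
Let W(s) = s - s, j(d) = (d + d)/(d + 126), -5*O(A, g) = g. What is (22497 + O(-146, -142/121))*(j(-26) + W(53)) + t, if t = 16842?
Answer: 77794499/15125 ≈ 5143.4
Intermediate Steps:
O(A, g) = -g/5
j(d) = 2*d/(126 + d) (j(d) = (2*d)/(126 + d) = 2*d/(126 + d))
W(s) = 0
(22497 + O(-146, -142/121))*(j(-26) + W(53)) + t = (22497 - (-142)/(5*121))*(2*(-26)/(126 - 26) + 0) + 16842 = (22497 - (-142)/(5*121))*(2*(-26)/100 + 0) + 16842 = (22497 - ⅕*(-142/121))*(2*(-26)*(1/100) + 0) + 16842 = (22497 + 142/605)*(-13/25 + 0) + 16842 = (13610827/605)*(-13/25) + 16842 = -176940751/15125 + 16842 = 77794499/15125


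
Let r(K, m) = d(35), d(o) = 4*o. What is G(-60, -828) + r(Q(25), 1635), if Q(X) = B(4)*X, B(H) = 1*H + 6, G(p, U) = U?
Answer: -688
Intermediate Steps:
B(H) = 6 + H (B(H) = H + 6 = 6 + H)
Q(X) = 10*X (Q(X) = (6 + 4)*X = 10*X)
r(K, m) = 140 (r(K, m) = 4*35 = 140)
G(-60, -828) + r(Q(25), 1635) = -828 + 140 = -688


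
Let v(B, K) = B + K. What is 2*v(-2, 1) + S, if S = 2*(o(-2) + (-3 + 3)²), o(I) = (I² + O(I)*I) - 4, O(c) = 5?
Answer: -22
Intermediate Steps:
o(I) = -4 + I² + 5*I (o(I) = (I² + 5*I) - 4 = -4 + I² + 5*I)
S = -20 (S = 2*((-4 + (-2)² + 5*(-2)) + (-3 + 3)²) = 2*((-4 + 4 - 10) + 0²) = 2*(-10 + 0) = 2*(-10) = -20)
2*v(-2, 1) + S = 2*(-2 + 1) - 20 = 2*(-1) - 20 = -2 - 20 = -22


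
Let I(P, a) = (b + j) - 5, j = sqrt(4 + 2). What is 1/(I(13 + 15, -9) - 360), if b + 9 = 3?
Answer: -371/137635 - sqrt(6)/137635 ≈ -0.0027133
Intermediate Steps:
b = -6 (b = -9 + 3 = -6)
j = sqrt(6) ≈ 2.4495
I(P, a) = -11 + sqrt(6) (I(P, a) = (-6 + sqrt(6)) - 5 = -11 + sqrt(6))
1/(I(13 + 15, -9) - 360) = 1/((-11 + sqrt(6)) - 360) = 1/(-371 + sqrt(6))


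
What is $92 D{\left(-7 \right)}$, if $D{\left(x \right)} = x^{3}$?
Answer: $-31556$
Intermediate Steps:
$92 D{\left(-7 \right)} = 92 \left(-7\right)^{3} = 92 \left(-343\right) = -31556$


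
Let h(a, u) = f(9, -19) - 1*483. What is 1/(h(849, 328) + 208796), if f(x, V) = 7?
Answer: 1/208320 ≈ 4.8003e-6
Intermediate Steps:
h(a, u) = -476 (h(a, u) = 7 - 1*483 = 7 - 483 = -476)
1/(h(849, 328) + 208796) = 1/(-476 + 208796) = 1/208320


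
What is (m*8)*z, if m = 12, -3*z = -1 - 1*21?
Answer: 704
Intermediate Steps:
z = 22/3 (z = -(-1 - 1*21)/3 = -(-1 - 21)/3 = -⅓*(-22) = 22/3 ≈ 7.3333)
(m*8)*z = (12*8)*(22/3) = 96*(22/3) = 704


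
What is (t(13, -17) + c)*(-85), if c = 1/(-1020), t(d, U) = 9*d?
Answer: -119339/12 ≈ -9944.9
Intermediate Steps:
c = -1/1020 ≈ -0.00098039
(t(13, -17) + c)*(-85) = (9*13 - 1/1020)*(-85) = (117 - 1/1020)*(-85) = (119339/1020)*(-85) = -119339/12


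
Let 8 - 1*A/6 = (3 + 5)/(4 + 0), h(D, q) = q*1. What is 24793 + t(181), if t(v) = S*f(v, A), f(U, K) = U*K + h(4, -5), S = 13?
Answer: 109436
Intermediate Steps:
h(D, q) = q
A = 36 (A = 48 - 6*(3 + 5)/(4 + 0) = 48 - 48/4 = 48 - 6*2 = 48 - 12 = 36)
f(U, K) = -5 + K*U (f(U, K) = U*K - 5 = K*U - 5 = -5 + K*U)
t(v) = -65 + 468*v (t(v) = 13*(-5 + 36*v) = -65 + 468*v)
24793 + t(181) = 24793 + (-65 + 468*181) = 24793 + (-65 + 84708) = 24793 + 84643 = 109436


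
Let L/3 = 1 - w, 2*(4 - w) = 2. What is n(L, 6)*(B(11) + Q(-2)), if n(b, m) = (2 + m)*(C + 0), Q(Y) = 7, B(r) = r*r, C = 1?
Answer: 1024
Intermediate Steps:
B(r) = r²
w = 3 (w = 4 - ½*2 = 4 - 1 = 3)
L = -6 (L = 3*(1 - 1*3) = 3*(1 - 3) = 3*(-2) = -6)
n(b, m) = 2 + m (n(b, m) = (2 + m)*(1 + 0) = (2 + m)*1 = 2 + m)
n(L, 6)*(B(11) + Q(-2)) = (2 + 6)*(11² + 7) = 8*(121 + 7) = 8*128 = 1024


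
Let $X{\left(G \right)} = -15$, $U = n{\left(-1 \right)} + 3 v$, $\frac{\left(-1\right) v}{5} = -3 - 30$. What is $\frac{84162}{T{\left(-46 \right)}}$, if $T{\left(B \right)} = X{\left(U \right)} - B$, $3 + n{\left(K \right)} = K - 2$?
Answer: $\frac{84162}{31} \approx 2714.9$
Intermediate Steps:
$n{\left(K \right)} = -5 + K$ ($n{\left(K \right)} = -3 + \left(K - 2\right) = -3 + \left(-2 + K\right) = -5 + K$)
$v = 165$ ($v = - 5 \left(-3 - 30\right) = \left(-5\right) \left(-33\right) = 165$)
$U = 489$ ($U = \left(-5 - 1\right) + 3 \cdot 165 = -6 + 495 = 489$)
$T{\left(B \right)} = -15 - B$
$\frac{84162}{T{\left(-46 \right)}} = \frac{84162}{-15 - -46} = \frac{84162}{-15 + 46} = \frac{84162}{31}$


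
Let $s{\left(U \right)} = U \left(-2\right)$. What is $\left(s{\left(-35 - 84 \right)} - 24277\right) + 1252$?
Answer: $-22787$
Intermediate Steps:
$s{\left(U \right)} = - 2 U$
$\left(s{\left(-35 - 84 \right)} - 24277\right) + 1252 = \left(- 2 \left(-35 - 84\right) - 24277\right) + 1252 = \left(\left(-2\right) \left(-119\right) - 24277\right) + 1252 = \left(238 - 24277\right) + 1252 = -24039 + 1252 = -22787$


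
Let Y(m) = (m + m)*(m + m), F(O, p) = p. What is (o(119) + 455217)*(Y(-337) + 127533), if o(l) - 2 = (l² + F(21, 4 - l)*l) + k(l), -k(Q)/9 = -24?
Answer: 265253122999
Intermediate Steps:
k(Q) = 216 (k(Q) = -9*(-24) = 216)
o(l) = 218 + l² + l*(4 - l) (o(l) = 2 + ((l² + (4 - l)*l) + 216) = 2 + ((l² + l*(4 - l)) + 216) = 2 + (216 + l² + l*(4 - l)) = 218 + l² + l*(4 - l))
Y(m) = 4*m² (Y(m) = (2*m)*(2*m) = 4*m²)
(o(119) + 455217)*(Y(-337) + 127533) = ((218 + 4*119) + 455217)*(4*(-337)² + 127533) = ((218 + 476) + 455217)*(4*113569 + 127533) = (694 + 455217)*(454276 + 127533) = 455911*581809 = 265253122999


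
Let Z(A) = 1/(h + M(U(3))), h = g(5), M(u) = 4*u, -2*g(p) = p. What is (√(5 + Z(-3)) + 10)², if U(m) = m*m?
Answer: (670 + √22579)²/4489 ≈ 149.88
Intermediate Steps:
U(m) = m²
g(p) = -p/2
h = -5/2 (h = -½*5 = -5/2 ≈ -2.5000)
Z(A) = 2/67 (Z(A) = 1/(-5/2 + 4*3²) = 1/(-5/2 + 4*9) = 1/(-5/2 + 36) = 1/(67/2) = 2/67)
(√(5 + Z(-3)) + 10)² = (√(5 + 2/67) + 10)² = (√(337/67) + 10)² = (√22579/67 + 10)² = (10 + √22579/67)²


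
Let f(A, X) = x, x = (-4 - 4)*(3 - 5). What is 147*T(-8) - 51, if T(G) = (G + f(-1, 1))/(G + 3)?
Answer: -1431/5 ≈ -286.20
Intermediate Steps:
x = 16 (x = -8*(-2) = 16)
f(A, X) = 16
T(G) = (16 + G)/(3 + G) (T(G) = (G + 16)/(G + 3) = (16 + G)/(3 + G))
147*T(-8) - 51 = 147*((16 - 8)/(3 - 8)) - 51 = 147*(8/(-5)) - 51 = 147*(-⅕*8) - 51 = 147*(-8/5) - 51 = -1176/5 - 51 = -1431/5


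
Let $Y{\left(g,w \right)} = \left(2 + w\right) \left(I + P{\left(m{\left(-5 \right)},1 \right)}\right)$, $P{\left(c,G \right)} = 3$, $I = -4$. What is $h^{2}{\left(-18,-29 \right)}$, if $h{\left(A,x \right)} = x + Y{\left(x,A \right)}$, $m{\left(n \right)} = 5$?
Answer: $169$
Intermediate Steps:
$Y{\left(g,w \right)} = -2 - w$ ($Y{\left(g,w \right)} = \left(2 + w\right) \left(-4 + 3\right) = \left(2 + w\right) \left(-1\right) = -2 - w$)
$h{\left(A,x \right)} = -2 + x - A$ ($h{\left(A,x \right)} = x - \left(2 + A\right) = -2 + x - A$)
$h^{2}{\left(-18,-29 \right)} = \left(-2 - 29 - -18\right)^{2} = \left(-2 - 29 + 18\right)^{2} = \left(-13\right)^{2} = 169$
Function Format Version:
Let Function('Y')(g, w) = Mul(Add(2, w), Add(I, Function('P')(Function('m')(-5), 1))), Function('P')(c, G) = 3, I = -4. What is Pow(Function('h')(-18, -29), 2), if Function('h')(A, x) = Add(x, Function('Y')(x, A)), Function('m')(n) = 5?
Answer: 169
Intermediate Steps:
Function('Y')(g, w) = Add(-2, Mul(-1, w)) (Function('Y')(g, w) = Mul(Add(2, w), Add(-4, 3)) = Mul(Add(2, w), -1) = Add(-2, Mul(-1, w)))
Function('h')(A, x) = Add(-2, x, Mul(-1, A)) (Function('h')(A, x) = Add(x, Add(-2, Mul(-1, A))) = Add(-2, x, Mul(-1, A)))
Pow(Function('h')(-18, -29), 2) = Pow(Add(-2, -29, Mul(-1, -18)), 2) = Pow(Add(-2, -29, 18), 2) = Pow(-13, 2) = 169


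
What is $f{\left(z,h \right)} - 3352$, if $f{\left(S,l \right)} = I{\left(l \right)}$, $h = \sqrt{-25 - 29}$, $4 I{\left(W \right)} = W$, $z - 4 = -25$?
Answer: $-3352 + \frac{3 i \sqrt{6}}{4} \approx -3352.0 + 1.8371 i$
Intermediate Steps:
$z = -21$ ($z = 4 - 25 = -21$)
$I{\left(W \right)} = \frac{W}{4}$
$h = 3 i \sqrt{6}$ ($h = \sqrt{-54} = 3 i \sqrt{6} \approx 7.3485 i$)
$f{\left(S,l \right)} = \frac{l}{4}$
$f{\left(z,h \right)} - 3352 = \frac{3 i \sqrt{6}}{4} - 3352 = -3352 + \frac{3 i \sqrt{6}}{4}$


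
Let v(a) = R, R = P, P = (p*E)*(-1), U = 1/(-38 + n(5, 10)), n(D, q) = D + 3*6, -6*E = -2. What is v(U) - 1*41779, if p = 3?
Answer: -41780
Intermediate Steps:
E = 1/3 (E = -1/6*(-2) = 1/3 ≈ 0.33333)
n(D, q) = 18 + D (n(D, q) = D + 18 = 18 + D)
U = -1/15 (U = 1/(-38 + (18 + 5)) = 1/(-38 + 23) = 1/(-15) = -1/15 ≈ -0.066667)
P = -1 (P = (3*(1/3))*(-1) = 1*(-1) = -1)
R = -1
v(a) = -1
v(U) - 1*41779 = -1 - 1*41779 = -1 - 41779 = -41780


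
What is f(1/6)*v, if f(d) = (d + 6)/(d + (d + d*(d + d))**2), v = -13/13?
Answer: -999/35 ≈ -28.543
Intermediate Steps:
v = -1 (v = -13*1/13 = -1)
f(d) = (6 + d)/(d + (d + 2*d**2)**2) (f(d) = (6 + d)/(d + (d + d*(2*d))**2) = (6 + d)/(d + (d + 2*d**2)**2))
f(1/6)*v = ((6 + 1/6)/((1/6)*(1 + (1 + 2/6)**2/6)))*(-1) = ((6 + 1/6)/((1/6)*(1 + (1 + 2*(1/6))**2/6)))*(-1) = (6*(37/6)/(1 + (1 + 1/3)**2/6))*(-1) = (6*(37/6)/(1 + (4/3)**2/6))*(-1) = (6*(37/6)/(1 + (1/6)*(16/9)))*(-1) = (6*(37/6)/(1 + 8/27))*(-1) = (6*(37/6)/(35/27))*(-1) = (6*(27/35)*(37/6))*(-1) = (999/35)*(-1) = -999/35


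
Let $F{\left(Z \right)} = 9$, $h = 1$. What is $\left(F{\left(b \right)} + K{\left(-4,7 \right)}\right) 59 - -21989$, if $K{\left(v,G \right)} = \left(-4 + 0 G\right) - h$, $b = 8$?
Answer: $22225$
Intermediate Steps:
$K{\left(v,G \right)} = -5$ ($K{\left(v,G \right)} = \left(-4 + 0 G\right) - 1 = \left(-4 + 0\right) - 1 = -4 - 1 = -5$)
$\left(F{\left(b \right)} + K{\left(-4,7 \right)}\right) 59 - -21989 = \left(9 - 5\right) 59 - -21989 = 4 \cdot 59 + 21989 = 236 + 21989 = 22225$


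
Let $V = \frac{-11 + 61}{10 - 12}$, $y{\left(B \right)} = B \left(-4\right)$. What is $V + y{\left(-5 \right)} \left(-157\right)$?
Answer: $-3165$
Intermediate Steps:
$y{\left(B \right)} = - 4 B$
$V = -25$ ($V = \frac{50}{-2} = 50 \left(- \frac{1}{2}\right) = -25$)
$V + y{\left(-5 \right)} \left(-157\right) = -25 + \left(-4\right) \left(-5\right) \left(-157\right) = -25 + 20 \left(-157\right) = -25 - 3140 = -3165$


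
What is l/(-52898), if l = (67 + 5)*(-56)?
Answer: 2016/26449 ≈ 0.076222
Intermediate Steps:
l = -4032 (l = 72*(-56) = -4032)
l/(-52898) = -4032/(-52898) = -4032*(-1/52898) = 2016/26449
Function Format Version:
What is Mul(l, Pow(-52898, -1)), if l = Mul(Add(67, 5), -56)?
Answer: Rational(2016, 26449) ≈ 0.076222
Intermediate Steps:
l = -4032 (l = Mul(72, -56) = -4032)
Mul(l, Pow(-52898, -1)) = Mul(-4032, Pow(-52898, -1)) = Mul(-4032, Rational(-1, 52898)) = Rational(2016, 26449)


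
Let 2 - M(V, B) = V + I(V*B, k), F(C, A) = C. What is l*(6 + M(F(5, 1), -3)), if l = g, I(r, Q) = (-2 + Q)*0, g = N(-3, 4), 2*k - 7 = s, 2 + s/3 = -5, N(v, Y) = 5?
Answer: 15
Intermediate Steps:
s = -21 (s = -6 + 3*(-5) = -6 - 15 = -21)
k = -7 (k = 7/2 + (1/2)*(-21) = 7/2 - 21/2 = -7)
g = 5
I(r, Q) = 0
l = 5
M(V, B) = 2 - V (M(V, B) = 2 - (V + 0) = 2 - V)
l*(6 + M(F(5, 1), -3)) = 5*(6 + (2 - 1*5)) = 5*(6 + (2 - 5)) = 5*(6 - 3) = 5*3 = 15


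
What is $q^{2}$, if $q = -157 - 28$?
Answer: $34225$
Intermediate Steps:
$q = -185$ ($q = -157 - 28 = -185$)
$q^{2} = \left(-185\right)^{2} = 34225$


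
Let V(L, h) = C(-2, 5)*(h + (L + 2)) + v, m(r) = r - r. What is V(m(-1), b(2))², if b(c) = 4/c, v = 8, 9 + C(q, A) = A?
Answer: 64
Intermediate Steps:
C(q, A) = -9 + A
m(r) = 0
V(L, h) = -4*L - 4*h (V(L, h) = (-9 + 5)*(h + (L + 2)) + 8 = -4*(h + (2 + L)) + 8 = -4*(2 + L + h) + 8 = (-8 - 4*L - 4*h) + 8 = -4*L - 4*h)
V(m(-1), b(2))² = (-4*0 - 16/2)² = (0 - 16/2)² = (0 - 4*2)² = (0 - 8)² = (-8)² = 64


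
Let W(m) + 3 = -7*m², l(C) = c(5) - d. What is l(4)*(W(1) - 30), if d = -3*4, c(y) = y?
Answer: -680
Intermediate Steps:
d = -12
l(C) = 17 (l(C) = 5 - 1*(-12) = 5 + 12 = 17)
W(m) = -3 - 7*m²
l(4)*(W(1) - 30) = 17*((-3 - 7*1²) - 30) = 17*((-3 - 7*1) - 30) = 17*((-3 - 7) - 30) = 17*(-10 - 30) = 17*(-40) = -680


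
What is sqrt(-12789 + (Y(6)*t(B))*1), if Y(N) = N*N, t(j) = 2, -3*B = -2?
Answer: 9*I*sqrt(157) ≈ 112.77*I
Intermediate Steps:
B = 2/3 (B = -1/3*(-2) = 2/3 ≈ 0.66667)
Y(N) = N**2
sqrt(-12789 + (Y(6)*t(B))*1) = sqrt(-12789 + (6**2*2)*1) = sqrt(-12789 + (36*2)*1) = sqrt(-12789 + 72*1) = sqrt(-12789 + 72) = sqrt(-12717) = 9*I*sqrt(157)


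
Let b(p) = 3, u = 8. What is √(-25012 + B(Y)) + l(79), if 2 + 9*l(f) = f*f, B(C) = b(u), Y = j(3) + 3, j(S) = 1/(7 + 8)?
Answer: 6239/9 + I*√25009 ≈ 693.22 + 158.14*I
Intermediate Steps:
j(S) = 1/15
Y = 46/15 (Y = 1/15 + 3 = 46/15 ≈ 3.0667)
B(C) = 3
l(f) = -2/9 + f²/9 (l(f) = -2/9 + (f*f)/9 = -2/9 + f²/9)
√(-25012 + B(Y)) + l(79) = √(-25012 + 3) + (-2/9 + (⅑)*79²) = √(-25009) + (-2/9 + (⅑)*6241) = I*√25009 + (-2/9 + 6241/9) = I*√25009 + 6239/9 = 6239/9 + I*√25009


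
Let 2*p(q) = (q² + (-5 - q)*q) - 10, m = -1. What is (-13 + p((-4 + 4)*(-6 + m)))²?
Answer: 324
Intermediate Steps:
p(q) = -5 + q²/2 + q*(-5 - q)/2 (p(q) = ((q² + (-5 - q)*q) - 10)/2 = ((q² + q*(-5 - q)) - 10)/2 = (-10 + q² + q*(-5 - q))/2 = -5 + q²/2 + q*(-5 - q)/2)
(-13 + p((-4 + 4)*(-6 + m)))² = (-13 + (-5 - 5*(-4 + 4)*(-6 - 1)/2))² = (-13 + (-5 - 0*(-7)))² = (-13 + (-5 - 5/2*0))² = (-13 + (-5 + 0))² = (-13 - 5)² = (-18)² = 324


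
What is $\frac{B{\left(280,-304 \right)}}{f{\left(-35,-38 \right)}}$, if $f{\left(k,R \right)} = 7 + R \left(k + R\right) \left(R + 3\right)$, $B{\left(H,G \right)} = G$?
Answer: $\frac{304}{97083} \approx 0.0031313$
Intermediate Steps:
$f{\left(k,R \right)} = 7 + R \left(3 + R\right) \left(R + k\right)$ ($f{\left(k,R \right)} = 7 + R \left(R + k\right) \left(3 + R\right) = 7 + R \left(3 + R\right) \left(R + k\right)$)
$\frac{B{\left(280,-304 \right)}}{f{\left(-35,-38 \right)}} = - \frac{304}{7 + \left(-38\right)^{3} + 3 \left(-38\right)^{2} - 35 \left(-38\right)^{2} + 3 \left(-38\right) \left(-35\right)} = - \frac{304}{7 - 54872 + 3 \cdot 1444 - 50540 + 3990} = - \frac{304}{7 - 54872 + 4332 - 50540 + 3990} = - \frac{304}{-97083} = \left(-304\right) \left(- \frac{1}{97083}\right) = \frac{304}{97083}$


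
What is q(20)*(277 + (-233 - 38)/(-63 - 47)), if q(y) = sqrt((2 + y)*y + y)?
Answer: 30741*sqrt(115)/55 ≈ 5993.8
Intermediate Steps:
q(y) = sqrt(y + y*(2 + y)) (q(y) = sqrt(y*(2 + y) + y) = sqrt(y + y*(2 + y)))
q(20)*(277 + (-233 - 38)/(-63 - 47)) = sqrt(20*(3 + 20))*(277 + (-233 - 38)/(-63 - 47)) = sqrt(20*23)*(277 - 271/(-110)) = sqrt(460)*(277 - 271*(-1/110)) = (2*sqrt(115))*(277 + 271/110) = (2*sqrt(115))*(30741/110) = 30741*sqrt(115)/55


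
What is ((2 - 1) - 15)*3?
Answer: -42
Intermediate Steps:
((2 - 1) - 15)*3 = (1 - 15)*3 = -14*3 = -42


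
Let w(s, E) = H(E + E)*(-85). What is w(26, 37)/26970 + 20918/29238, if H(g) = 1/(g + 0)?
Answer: 463836009/648362396 ≈ 0.71540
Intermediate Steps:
H(g) = 1/g
w(s, E) = -85/(2*E) (w(s, E) = -85/(E + E) = -85/(2*E))
w(26, 37)/26970 + 20918/29238 = -85/2/37/26970 + 20918/29238 = -85/2*1/37*(1/26970) + 20918*(1/29238) = -85/74*1/26970 + 10459/14619 = -17/399156 + 10459/14619 = 463836009/648362396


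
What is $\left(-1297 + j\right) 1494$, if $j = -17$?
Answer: $-1963116$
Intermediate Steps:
$\left(-1297 + j\right) 1494 = \left(-1297 - 17\right) 1494 = \left(-1314\right) 1494 = -1963116$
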